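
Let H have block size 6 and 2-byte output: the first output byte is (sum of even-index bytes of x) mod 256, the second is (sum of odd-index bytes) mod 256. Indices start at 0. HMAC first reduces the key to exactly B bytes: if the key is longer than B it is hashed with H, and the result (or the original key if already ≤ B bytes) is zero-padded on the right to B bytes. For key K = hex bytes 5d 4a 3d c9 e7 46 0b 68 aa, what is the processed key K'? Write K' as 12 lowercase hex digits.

|K| = 9 > B = 6, so first hash the key.
H(K): even-index sum = 566 mod 256 = 54; odd-index sum = 449 mod 256 = 193 → 36 c1.
Zero-pad H(K) = 36 c1 to 6 bytes: K' = 36 c1 00 00 00 00.

36c100000000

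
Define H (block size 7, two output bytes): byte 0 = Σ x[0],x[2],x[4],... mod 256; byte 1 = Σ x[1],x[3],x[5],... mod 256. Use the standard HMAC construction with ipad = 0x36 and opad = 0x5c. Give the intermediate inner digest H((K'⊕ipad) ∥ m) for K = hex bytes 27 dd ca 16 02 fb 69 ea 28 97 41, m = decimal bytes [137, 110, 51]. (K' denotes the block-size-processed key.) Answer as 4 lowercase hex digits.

Key hex bytes 27 dd ca 16 02 fb 69 ea 28 97 41 is 11 bytes > B = 7, so hash it first: H(key) = c5 6f, then zero-pad to 7 bytes: K' = c5 6f 00 00 00 00 00.
K' ⊕ ipad = f3 59 36 36 36 36 36.
Inner input = f3 59 36 36 36 36 36 ∥ 89 6e 33.
Inner hash: even-index sum = 515 mod 256 = 3; odd-index sum = 385 mod 256 = 129 → 03 81.

0381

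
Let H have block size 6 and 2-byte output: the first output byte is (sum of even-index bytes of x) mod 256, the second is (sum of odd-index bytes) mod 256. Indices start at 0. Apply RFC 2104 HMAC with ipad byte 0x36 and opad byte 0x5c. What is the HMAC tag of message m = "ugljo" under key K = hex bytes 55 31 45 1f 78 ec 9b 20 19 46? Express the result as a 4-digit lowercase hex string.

fe87

Key hex bytes 55 31 45 1f 78 ec 9b 20 19 46 is 10 bytes > B = 6, so hash it first: H(key) = c6 a2, then zero-pad to 6 bytes: K' = c6 a2 00 00 00 00.
K' ⊕ ipad = f0 94 36 36 36 36.  K' ⊕ opad = 9a fe 5c 5c 5c 5c.
Inner input = (K'⊕ipad) ∥ m = f0 94 36 36 36 36 ∥ 75 67 6c 6a 6f.
Inner hash: even-index sum = 684 mod 256 = 172; odd-index sum = 465 mod 256 = 209 → ac d1.
Outer input = (K'⊕opad) ∥ inner = 9a fe 5c 5c 5c 5c ∥ ac d1.
Outer hash (tag): even-index sum = 510 mod 256 = 254; odd-index sum = 647 mod 256 = 135 → fe 87.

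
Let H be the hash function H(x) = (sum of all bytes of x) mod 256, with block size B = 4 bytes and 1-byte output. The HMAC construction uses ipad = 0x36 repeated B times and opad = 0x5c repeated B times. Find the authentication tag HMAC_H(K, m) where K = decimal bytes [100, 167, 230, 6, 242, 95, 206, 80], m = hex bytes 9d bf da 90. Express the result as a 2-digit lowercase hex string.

Key decimal bytes [100, 167, 230, 6, 242, 95, 206, 80] = 64 a7 e6 06 f2 5f ce 50 is 8 bytes > B = 4, so hash it first: H(key) = 66, then zero-pad to 4 bytes: K' = 66 00 00 00.
K' ⊕ ipad = 50 36 36 36.  K' ⊕ opad = 3a 5c 5c 5c.
Inner input = (K'⊕ipad) ∥ m = 50 36 36 36 ∥ 9d bf da 90.
Inner hash: sum = 80+54+54+54+157+191+218+144 = 952; mod 256 = 184 → b8.
Outer input = (K'⊕opad) ∥ inner = 3a 5c 5c 5c ∥ b8.
Outer hash (tag): sum = 58+92+92+92+184 = 518; mod 256 = 6 → 06.

06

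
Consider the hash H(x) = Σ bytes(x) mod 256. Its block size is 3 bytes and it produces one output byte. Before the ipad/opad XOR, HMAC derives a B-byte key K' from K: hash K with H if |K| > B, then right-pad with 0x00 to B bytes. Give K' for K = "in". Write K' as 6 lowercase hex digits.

696e00

Key "in" = 69 6e is 2 bytes ≤ B = 3; zero-pad to 3 bytes: K' = 69 6e 00.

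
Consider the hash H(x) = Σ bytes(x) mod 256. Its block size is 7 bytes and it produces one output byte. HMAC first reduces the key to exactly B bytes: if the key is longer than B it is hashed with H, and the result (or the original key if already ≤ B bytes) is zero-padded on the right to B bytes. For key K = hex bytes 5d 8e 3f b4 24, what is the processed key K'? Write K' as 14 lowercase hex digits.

Key hex bytes 5d 8e 3f b4 24 is 5 bytes ≤ B = 7; zero-pad to 7 bytes: K' = 5d 8e 3f b4 24 00 00.

5d8e3fb4240000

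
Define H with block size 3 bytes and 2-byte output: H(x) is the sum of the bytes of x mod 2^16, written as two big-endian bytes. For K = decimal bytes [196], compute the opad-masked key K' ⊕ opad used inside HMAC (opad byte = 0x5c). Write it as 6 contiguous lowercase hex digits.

Key decimal bytes [196] = c4 is 1 byte ≤ B = 3; zero-pad to 3 bytes: K' = c4 00 00.
XOR each byte with 0x5c: c4⊕5c=98, 00⊕5c=5c, 00⊕5c=5c.

985c5c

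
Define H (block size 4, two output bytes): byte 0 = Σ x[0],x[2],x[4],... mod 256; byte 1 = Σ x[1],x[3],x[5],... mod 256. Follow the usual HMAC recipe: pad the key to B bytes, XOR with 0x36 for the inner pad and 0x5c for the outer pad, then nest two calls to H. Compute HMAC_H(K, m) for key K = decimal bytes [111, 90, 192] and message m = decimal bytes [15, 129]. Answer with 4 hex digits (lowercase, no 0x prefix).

2d85

Key decimal bytes [111, 90, 192] = 6f 5a c0 is 3 bytes ≤ B = 4; zero-pad to 4 bytes: K' = 6f 5a c0 00.
K' ⊕ ipad = 59 6c f6 36.  K' ⊕ opad = 33 06 9c 5c.
Inner input = (K'⊕ipad) ∥ m = 59 6c f6 36 ∥ 0f 81.
Inner hash: even-index sum = 350 mod 256 = 94; odd-index sum = 291 mod 256 = 35 → 5e 23.
Outer input = (K'⊕opad) ∥ inner = 33 06 9c 5c ∥ 5e 23.
Outer hash (tag): even-index sum = 301 mod 256 = 45; odd-index sum = 133 mod 256 = 133 → 2d 85.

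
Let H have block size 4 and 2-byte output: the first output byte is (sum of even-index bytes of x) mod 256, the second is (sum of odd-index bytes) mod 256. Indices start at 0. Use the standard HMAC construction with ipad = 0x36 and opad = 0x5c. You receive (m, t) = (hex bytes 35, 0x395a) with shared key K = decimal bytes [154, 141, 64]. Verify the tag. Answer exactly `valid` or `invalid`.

invalid

Key decimal bytes [154, 141, 64] = 9a 8d 40 is 3 bytes ≤ B = 4; zero-pad to 4 bytes: K' = 9a 8d 40 00.
K' ⊕ ipad = ac bb 76 36; K' ⊕ opad = c6 d1 1c 5c.
Inner hash: even-index sum = 343 mod 256 = 87; odd-index sum = 241 mod 256 = 241 → 57 f1.
Outer hash (recomputed tag): even-index sum = 313 mod 256 = 57; odd-index sum = 542 mod 256 = 30 → 39 1e.
Recomputed tag = 391e; claimed = 395a → mismatch.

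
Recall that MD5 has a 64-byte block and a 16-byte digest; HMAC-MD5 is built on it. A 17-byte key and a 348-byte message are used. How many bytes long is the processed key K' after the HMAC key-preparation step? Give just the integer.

64

Key is 17 ≤ 64 bytes, zero-padded: |K'| = 64.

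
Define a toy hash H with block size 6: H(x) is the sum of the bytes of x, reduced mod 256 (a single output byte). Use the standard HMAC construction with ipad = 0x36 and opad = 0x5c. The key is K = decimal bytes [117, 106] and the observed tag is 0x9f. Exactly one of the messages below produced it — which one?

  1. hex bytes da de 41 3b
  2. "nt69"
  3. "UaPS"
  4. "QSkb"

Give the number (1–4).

Key decimal bytes [117, 106] = 75 6a is 2 bytes ≤ B = 6; zero-pad to 6 bytes: K' = 75 6a 00 00 00 00.
K' ⊕ ipad = 43 5c 36 36 36 36; K' ⊕ opad = 29 36 5c 5c 5c 5c.
m1: inner = H(43 5c 36 36 36 36 da de 41 3b) = ab; tag = H(29 36 5c 5c 5c 5c ab) = 7a
m2: inner = H(43 5c 36 36 36 36 6e 74 36 39) = c8; tag = H(29 36 5c 5c 5c 5c c8) = 97
m3: inner = H(43 5c 36 36 36 36 55 61 50 53) = d0; tag = H(29 36 5c 5c 5c 5c d0) = 9f ← matches
m4: inner = H(43 5c 36 36 36 36 51 53 6b 62) = e8; tag = H(29 36 5c 5c 5c 5c e8) = b7

3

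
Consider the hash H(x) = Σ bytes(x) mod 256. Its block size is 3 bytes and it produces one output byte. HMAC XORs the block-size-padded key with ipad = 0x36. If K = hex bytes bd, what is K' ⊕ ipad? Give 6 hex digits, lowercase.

8b3636

Key hex bytes bd is 1 byte ≤ B = 3; zero-pad to 3 bytes: K' = bd 00 00.
XOR each byte with 0x36: bd⊕36=8b, 00⊕36=36, 00⊕36=36.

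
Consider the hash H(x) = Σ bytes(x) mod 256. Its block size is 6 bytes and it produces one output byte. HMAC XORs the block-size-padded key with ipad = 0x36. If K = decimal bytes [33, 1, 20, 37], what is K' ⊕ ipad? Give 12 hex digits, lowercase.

173722133636

Key decimal bytes [33, 1, 20, 37] = 21 01 14 25 is 4 bytes ≤ B = 6; zero-pad to 6 bytes: K' = 21 01 14 25 00 00.
XOR each byte with 0x36: 21⊕36=17, 01⊕36=37, 14⊕36=22, 25⊕36=13, 00⊕36=36, 00⊕36=36.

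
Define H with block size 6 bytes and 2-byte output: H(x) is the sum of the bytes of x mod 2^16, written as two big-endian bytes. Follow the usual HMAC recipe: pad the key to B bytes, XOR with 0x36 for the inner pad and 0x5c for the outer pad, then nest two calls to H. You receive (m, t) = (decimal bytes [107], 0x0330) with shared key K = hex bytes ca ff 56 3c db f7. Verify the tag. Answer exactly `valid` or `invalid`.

Key hex bytes ca ff 56 3c db f7 is exactly B = 6 bytes: K' = ca ff 56 3c db f7.
K' ⊕ ipad = fc c9 60 0a ed c1; K' ⊕ opad = 96 a3 0a 60 87 ab.
Inner hash: sum = 252+201+96+10+237+193+107 = 1096 → 04 48.
Outer hash (recomputed tag): sum = 150+163+10+96+135+171+4+72 = 801 → 03 21.
Recomputed tag = 0321; claimed = 0330 → mismatch.

invalid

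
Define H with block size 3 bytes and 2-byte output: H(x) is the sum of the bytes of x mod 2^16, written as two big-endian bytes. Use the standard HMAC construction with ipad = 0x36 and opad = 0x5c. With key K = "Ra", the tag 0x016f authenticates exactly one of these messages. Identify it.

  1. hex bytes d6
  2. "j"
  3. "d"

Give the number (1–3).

1

Key "Ra" = 52 61 is 2 bytes ≤ B = 3; zero-pad to 3 bytes: K' = 52 61 00.
K' ⊕ ipad = 64 57 36; K' ⊕ opad = 0e 3d 5c.
m1: inner = H(64 57 36 d6) = 01 c7; tag = H(0e 3d 5c 01 c7) = 016f ← matches
m2: inner = H(64 57 36 6a) = 01 5b; tag = H(0e 3d 5c 01 5b) = 0103
m3: inner = H(64 57 36 64) = 01 55; tag = H(0e 3d 5c 01 55) = 00fd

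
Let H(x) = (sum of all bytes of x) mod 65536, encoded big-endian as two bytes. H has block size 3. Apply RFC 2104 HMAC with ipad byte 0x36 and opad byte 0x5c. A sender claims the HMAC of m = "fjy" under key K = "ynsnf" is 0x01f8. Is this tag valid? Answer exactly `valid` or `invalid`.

Key "ynsnf" = 79 6e 73 6e 66 is 5 bytes > B = 3, so hash it first: H(key) = 02 2e, then zero-pad to 3 bytes: K' = 02 2e 00.
K' ⊕ ipad = 34 18 36; K' ⊕ opad = 5e 72 5c.
Inner hash: sum = 52+24+54+102+106+121 = 459 → 01 cb.
Outer hash (recomputed tag): sum = 94+114+92+1+203 = 504 → 01 f8.
Recomputed tag = 01f8; claimed = 01f8 → match.

valid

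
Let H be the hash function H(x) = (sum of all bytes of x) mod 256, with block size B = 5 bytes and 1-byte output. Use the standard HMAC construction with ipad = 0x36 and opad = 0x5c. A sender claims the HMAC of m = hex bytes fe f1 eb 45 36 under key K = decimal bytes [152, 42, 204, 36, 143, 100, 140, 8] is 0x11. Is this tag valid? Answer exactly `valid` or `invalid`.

valid

Key decimal bytes [152, 42, 204, 36, 143, 100, 140, 8] = 98 2a cc 24 8f 64 8c 08 is 8 bytes > B = 5, so hash it first: H(key) = 39, then zero-pad to 5 bytes: K' = 39 00 00 00 00.
K' ⊕ ipad = 0f 36 36 36 36; K' ⊕ opad = 65 5c 5c 5c 5c.
Inner hash: sum = 15+54+54+54+54+254+241+235+69+54 = 1084; mod 256 = 60 → 3c.
Outer hash (recomputed tag): sum = 101+92+92+92+92+60 = 529; mod 256 = 17 → 11.
Recomputed tag = 11; claimed = 11 → match.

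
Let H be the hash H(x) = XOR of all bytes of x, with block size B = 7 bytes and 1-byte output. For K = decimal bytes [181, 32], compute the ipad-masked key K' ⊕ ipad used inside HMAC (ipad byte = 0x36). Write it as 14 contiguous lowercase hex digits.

83163636363636

Key decimal bytes [181, 32] = b5 20 is 2 bytes ≤ B = 7; zero-pad to 7 bytes: K' = b5 20 00 00 00 00 00.
XOR each byte with 0x36: b5⊕36=83, 20⊕36=16, 00⊕36=36, 00⊕36=36, 00⊕36=36, 00⊕36=36, 00⊕36=36.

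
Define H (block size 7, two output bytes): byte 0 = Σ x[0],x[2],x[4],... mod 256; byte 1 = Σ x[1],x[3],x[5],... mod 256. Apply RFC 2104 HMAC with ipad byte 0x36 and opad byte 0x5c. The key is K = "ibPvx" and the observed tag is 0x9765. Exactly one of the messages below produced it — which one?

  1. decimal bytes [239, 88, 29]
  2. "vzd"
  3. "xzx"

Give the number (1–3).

1

Key "ibPvx" = 69 62 50 76 78 is 5 bytes ≤ B = 7; zero-pad to 7 bytes: K' = 69 62 50 76 78 00 00.
K' ⊕ ipad = 5f 54 66 40 4e 36 36; K' ⊕ opad = 35 3e 0c 2a 24 5c 5c.
m1: inner = H(5f 54 66 40 4e 36 36 ef 58 1d) = a1 d6; tag = H(35 3e 0c 2a 24 5c 5c a1 d6) = 9765 ← matches
m2: inner = H(5f 54 66 40 4e 36 36 76 7a 64) = c3 a4; tag = H(35 3e 0c 2a 24 5c 5c c3 a4) = 6587
m3: inner = H(5f 54 66 40 4e 36 36 78 7a 78) = c3 ba; tag = H(35 3e 0c 2a 24 5c 5c c3 ba) = 7b87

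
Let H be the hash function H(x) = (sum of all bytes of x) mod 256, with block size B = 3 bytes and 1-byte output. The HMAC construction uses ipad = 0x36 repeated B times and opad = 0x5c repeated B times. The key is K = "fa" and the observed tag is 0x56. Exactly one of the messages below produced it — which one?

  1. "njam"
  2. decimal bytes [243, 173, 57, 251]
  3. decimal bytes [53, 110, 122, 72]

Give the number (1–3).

Key "fa" = 66 61 is 2 bytes ≤ B = 3; zero-pad to 3 bytes: K' = 66 61 00.
K' ⊕ ipad = 50 57 36; K' ⊕ opad = 3a 3d 5c.
m1: inner = H(50 57 36 6e 6a 61 6d) = 83; tag = H(3a 3d 5c 83) = 56 ← matches
m2: inner = H(50 57 36 f3 ad 39 fb) = b1; tag = H(3a 3d 5c b1) = 84
m3: inner = H(50 57 36 35 6e 7a 48) = 42; tag = H(3a 3d 5c 42) = 15

1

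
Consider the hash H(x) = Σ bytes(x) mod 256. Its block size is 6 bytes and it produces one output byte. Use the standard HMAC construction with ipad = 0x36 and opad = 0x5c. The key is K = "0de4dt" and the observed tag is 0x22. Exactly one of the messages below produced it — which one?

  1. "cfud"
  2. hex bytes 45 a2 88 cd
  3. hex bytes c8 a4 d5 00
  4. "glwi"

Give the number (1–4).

2

Key "0de4dt" = 30 64 65 34 64 74 is exactly B = 6 bytes: K' = 30 64 65 34 64 74.
K' ⊕ ipad = 06 52 53 02 52 42; K' ⊕ opad = 6c 38 39 68 38 28.
m1: inner = H(06 52 53 02 52 42 63 66 75 64) = e3; tag = H(6c 38 39 68 38 28 e3) = 88
m2: inner = H(06 52 53 02 52 42 45 a2 88 cd) = 7d; tag = H(6c 38 39 68 38 28 7d) = 22 ← matches
m3: inner = H(06 52 53 02 52 42 c8 a4 d5 00) = 82; tag = H(6c 38 39 68 38 28 82) = 27
m4: inner = H(06 52 53 02 52 42 67 6c 77 69) = f4; tag = H(6c 38 39 68 38 28 f4) = 99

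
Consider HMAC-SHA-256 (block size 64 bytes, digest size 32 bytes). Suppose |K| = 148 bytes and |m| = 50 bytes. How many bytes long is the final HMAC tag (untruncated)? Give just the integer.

32

The tag is one SHA-256 digest: 32 bytes.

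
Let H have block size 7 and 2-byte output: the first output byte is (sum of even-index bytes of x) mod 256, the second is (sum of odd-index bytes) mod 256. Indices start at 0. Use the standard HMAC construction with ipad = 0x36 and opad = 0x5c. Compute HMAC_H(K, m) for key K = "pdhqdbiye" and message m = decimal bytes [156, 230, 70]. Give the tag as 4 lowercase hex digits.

Key "pdhqdbiye" = 70 64 68 71 64 62 69 79 65 is 9 bytes > B = 7, so hash it first: H(key) = 0a b0, then zero-pad to 7 bytes: K' = 0a b0 00 00 00 00 00.
K' ⊕ ipad = 3c 86 36 36 36 36 36.  K' ⊕ opad = 56 ec 5c 5c 5c 5c 5c.
Inner input = (K'⊕ipad) ∥ m = 3c 86 36 36 36 36 36 ∥ 9c e6 46.
Inner hash: even-index sum = 452 mod 256 = 196; odd-index sum = 468 mod 256 = 212 → c4 d4.
Outer input = (K'⊕opad) ∥ inner = 56 ec 5c 5c 5c 5c 5c ∥ c4 d4.
Outer hash (tag): even-index sum = 574 mod 256 = 62; odd-index sum = 616 mod 256 = 104 → 3e 68.

3e68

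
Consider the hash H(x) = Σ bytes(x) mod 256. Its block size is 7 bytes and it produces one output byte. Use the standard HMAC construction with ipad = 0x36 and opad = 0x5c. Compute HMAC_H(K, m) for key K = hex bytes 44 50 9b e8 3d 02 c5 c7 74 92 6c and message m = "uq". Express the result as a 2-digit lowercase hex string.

Key hex bytes 44 50 9b e8 3d 02 c5 c7 74 92 6c is 11 bytes > B = 7, so hash it first: H(key) = 54, then zero-pad to 7 bytes: K' = 54 00 00 00 00 00 00.
K' ⊕ ipad = 62 36 36 36 36 36 36.  K' ⊕ opad = 08 5c 5c 5c 5c 5c 5c.
Inner input = (K'⊕ipad) ∥ m = 62 36 36 36 36 36 36 ∥ 75 71.
Inner hash: sum = 98+54+54+54+54+54+54+117+113 = 652; mod 256 = 140 → 8c.
Outer input = (K'⊕opad) ∥ inner = 08 5c 5c 5c 5c 5c 5c ∥ 8c.
Outer hash (tag): sum = 8+92+92+92+92+92+92+140 = 700; mod 256 = 188 → bc.

bc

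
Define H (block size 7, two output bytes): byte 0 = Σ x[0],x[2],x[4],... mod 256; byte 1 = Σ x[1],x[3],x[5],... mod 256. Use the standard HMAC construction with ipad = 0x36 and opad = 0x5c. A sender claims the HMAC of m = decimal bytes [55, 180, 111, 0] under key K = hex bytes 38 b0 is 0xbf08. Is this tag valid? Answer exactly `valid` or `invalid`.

Key hex bytes 38 b0 is 2 bytes ≤ B = 7; zero-pad to 7 bytes: K' = 38 b0 00 00 00 00 00.
K' ⊕ ipad = 0e 86 36 36 36 36 36; K' ⊕ opad = 64 ec 5c 5c 5c 5c 5c.
Inner hash: even-index sum = 356 mod 256 = 100; odd-index sum = 408 mod 256 = 152 → 64 98.
Outer hash (recomputed tag): even-index sum = 528 mod 256 = 16; odd-index sum = 520 mod 256 = 8 → 10 08.
Recomputed tag = 1008; claimed = bf08 → mismatch.

invalid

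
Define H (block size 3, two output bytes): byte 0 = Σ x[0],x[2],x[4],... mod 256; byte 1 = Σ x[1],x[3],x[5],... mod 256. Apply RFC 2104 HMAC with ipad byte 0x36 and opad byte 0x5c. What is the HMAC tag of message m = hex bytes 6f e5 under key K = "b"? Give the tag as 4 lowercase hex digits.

3fcb

Key "b" = 62 is 1 byte ≤ B = 3; zero-pad to 3 bytes: K' = 62 00 00.
K' ⊕ ipad = 54 36 36.  K' ⊕ opad = 3e 5c 5c.
Inner input = (K'⊕ipad) ∥ m = 54 36 36 ∥ 6f e5.
Inner hash: even-index sum = 367 mod 256 = 111; odd-index sum = 165 mod 256 = 165 → 6f a5.
Outer input = (K'⊕opad) ∥ inner = 3e 5c 5c ∥ 6f a5.
Outer hash (tag): even-index sum = 319 mod 256 = 63; odd-index sum = 203 mod 256 = 203 → 3f cb.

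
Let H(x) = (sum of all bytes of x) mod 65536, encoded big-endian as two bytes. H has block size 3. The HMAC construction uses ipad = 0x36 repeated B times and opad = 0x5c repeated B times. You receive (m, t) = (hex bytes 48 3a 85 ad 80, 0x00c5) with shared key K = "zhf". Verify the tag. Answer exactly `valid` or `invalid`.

Key "zhf" = 7a 68 66 is exactly B = 3 bytes: K' = 7a 68 66.
K' ⊕ ipad = 4c 5e 50; K' ⊕ opad = 26 34 3a.
Inner hash: sum = 76+94+80+72+58+133+173+128 = 814 → 03 2e.
Outer hash (recomputed tag): sum = 38+52+58+3+46 = 197 → 00 c5.
Recomputed tag = 00c5; claimed = 00c5 → match.

valid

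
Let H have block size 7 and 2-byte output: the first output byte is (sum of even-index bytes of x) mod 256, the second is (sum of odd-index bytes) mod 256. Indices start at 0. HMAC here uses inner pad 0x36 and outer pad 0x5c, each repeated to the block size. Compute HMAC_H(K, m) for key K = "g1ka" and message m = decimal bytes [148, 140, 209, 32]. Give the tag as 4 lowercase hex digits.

Key "g1ka" = 67 31 6b 61 is 4 bytes ≤ B = 7; zero-pad to 7 bytes: K' = 67 31 6b 61 00 00 00.
K' ⊕ ipad = 51 07 5d 57 36 36 36.  K' ⊕ opad = 3b 6d 37 3d 5c 5c 5c.
Inner input = (K'⊕ipad) ∥ m = 51 07 5d 57 36 36 36 ∥ 94 8c d1 20.
Inner hash: even-index sum = 454 mod 256 = 198; odd-index sum = 505 mod 256 = 249 → c6 f9.
Outer input = (K'⊕opad) ∥ inner = 3b 6d 37 3d 5c 5c 5c ∥ c6 f9.
Outer hash (tag): even-index sum = 547 mod 256 = 35; odd-index sum = 460 mod 256 = 204 → 23 cc.

23cc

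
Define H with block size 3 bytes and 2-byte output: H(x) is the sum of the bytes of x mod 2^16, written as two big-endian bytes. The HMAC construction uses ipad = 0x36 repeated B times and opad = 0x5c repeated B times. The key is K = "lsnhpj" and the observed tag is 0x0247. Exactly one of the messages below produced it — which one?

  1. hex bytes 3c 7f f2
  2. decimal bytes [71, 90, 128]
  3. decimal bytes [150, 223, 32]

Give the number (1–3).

Key "lsnhpj" = 6c 73 6e 68 70 6a is 6 bytes > B = 3, so hash it first: H(key) = 02 8f, then zero-pad to 3 bytes: K' = 02 8f 00.
K' ⊕ ipad = 34 b9 36; K' ⊕ opad = 5e d3 5c.
m1: inner = H(34 b9 36 3c 7f f2) = 02 d0; tag = H(5e d3 5c 02 d0) = 025f
m2: inner = H(34 b9 36 47 5a 80) = 02 44; tag = H(5e d3 5c 02 44) = 01d3
m3: inner = H(34 b9 36 96 df 20) = 02 b8; tag = H(5e d3 5c 02 b8) = 0247 ← matches

3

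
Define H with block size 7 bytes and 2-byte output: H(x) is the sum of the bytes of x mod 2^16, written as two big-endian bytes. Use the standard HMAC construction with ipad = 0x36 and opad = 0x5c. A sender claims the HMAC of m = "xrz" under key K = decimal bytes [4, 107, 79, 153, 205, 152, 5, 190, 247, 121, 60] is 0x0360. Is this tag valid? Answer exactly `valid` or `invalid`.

Key decimal bytes [4, 107, 79, 153, 205, 152, 5, 190, 247, 121, 60] = 04 6b 4f 99 cd 98 05 be f7 79 3c is 11 bytes > B = 7, so hash it first: H(key) = 05 2b, then zero-pad to 7 bytes: K' = 05 2b 00 00 00 00 00.
K' ⊕ ipad = 33 1d 36 36 36 36 36; K' ⊕ opad = 59 77 5c 5c 5c 5c 5c.
Inner hash: sum = 51+29+54+54+54+54+54+120+114+122 = 706 → 02 c2.
Outer hash (recomputed tag): sum = 89+119+92+92+92+92+92+2+194 = 864 → 03 60.
Recomputed tag = 0360; claimed = 0360 → match.

valid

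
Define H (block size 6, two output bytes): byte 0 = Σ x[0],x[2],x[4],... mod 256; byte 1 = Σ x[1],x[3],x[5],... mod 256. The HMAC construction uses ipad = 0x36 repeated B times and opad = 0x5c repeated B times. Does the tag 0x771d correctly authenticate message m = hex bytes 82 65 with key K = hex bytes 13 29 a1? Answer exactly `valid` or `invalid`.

invalid

Key hex bytes 13 29 a1 is 3 bytes ≤ B = 6; zero-pad to 6 bytes: K' = 13 29 a1 00 00 00.
K' ⊕ ipad = 25 1f 97 36 36 36; K' ⊕ opad = 4f 75 fd 5c 5c 5c.
Inner hash: even-index sum = 372 mod 256 = 116; odd-index sum = 240 mod 256 = 240 → 74 f0.
Outer hash (recomputed tag): even-index sum = 540 mod 256 = 28; odd-index sum = 541 mod 256 = 29 → 1c 1d.
Recomputed tag = 1c1d; claimed = 771d → mismatch.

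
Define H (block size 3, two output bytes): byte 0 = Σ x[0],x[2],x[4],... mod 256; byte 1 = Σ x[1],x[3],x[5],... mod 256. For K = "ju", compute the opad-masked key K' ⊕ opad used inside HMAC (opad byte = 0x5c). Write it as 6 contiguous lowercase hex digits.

36295c

Key "ju" = 6a 75 is 2 bytes ≤ B = 3; zero-pad to 3 bytes: K' = 6a 75 00.
XOR each byte with 0x5c: 6a⊕5c=36, 75⊕5c=29, 00⊕5c=5c.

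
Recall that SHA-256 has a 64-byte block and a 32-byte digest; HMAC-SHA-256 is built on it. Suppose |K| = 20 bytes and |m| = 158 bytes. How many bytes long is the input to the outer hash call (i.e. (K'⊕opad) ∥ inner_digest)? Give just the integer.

Key is 20 ≤ 64 bytes, zero-padded: |K'| = 64.
Outer input = (K'⊕opad) ∥ H(inner) → 64 + 32 = 96 bytes.

96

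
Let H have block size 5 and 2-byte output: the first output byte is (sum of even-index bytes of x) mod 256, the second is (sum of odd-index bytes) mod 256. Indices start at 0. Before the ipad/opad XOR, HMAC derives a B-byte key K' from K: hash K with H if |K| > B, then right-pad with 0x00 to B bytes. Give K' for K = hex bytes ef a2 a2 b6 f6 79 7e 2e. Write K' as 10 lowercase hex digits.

05ff000000

|K| = 8 > B = 5, so first hash the key.
H(K): even-index sum = 773 mod 256 = 5; odd-index sum = 511 mod 256 = 255 → 05 ff.
Zero-pad H(K) = 05 ff to 5 bytes: K' = 05 ff 00 00 00.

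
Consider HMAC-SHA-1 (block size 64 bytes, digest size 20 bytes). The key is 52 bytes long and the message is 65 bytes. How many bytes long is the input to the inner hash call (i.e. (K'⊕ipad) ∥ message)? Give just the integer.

Key is 52 ≤ 64 bytes, zero-padded: |K'| = 64.
Inner input = (K'⊕ipad) ∥ m → 64 + 65 = 129 bytes.

129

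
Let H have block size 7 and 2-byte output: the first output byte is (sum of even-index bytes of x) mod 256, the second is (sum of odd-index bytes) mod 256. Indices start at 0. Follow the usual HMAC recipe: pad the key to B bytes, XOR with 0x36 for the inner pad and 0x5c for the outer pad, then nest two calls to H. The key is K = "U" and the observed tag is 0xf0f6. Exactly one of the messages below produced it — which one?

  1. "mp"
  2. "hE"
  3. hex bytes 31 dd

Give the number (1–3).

3

Key "U" = 55 is 1 byte ≤ B = 7; zero-pad to 7 bytes: K' = 55 00 00 00 00 00 00.
K' ⊕ ipad = 63 36 36 36 36 36 36; K' ⊕ opad = 09 5c 5c 5c 5c 5c 5c.
m1: inner = H(63 36 36 36 36 36 36 6d 70) = 75 0f; tag = H(09 5c 5c 5c 5c 5c 5c 75 0f) = 2c89
m2: inner = H(63 36 36 36 36 36 36 68 45) = 4a 0a; tag = H(09 5c 5c 5c 5c 5c 5c 4a 0a) = 275e
m3: inner = H(63 36 36 36 36 36 36 31 dd) = e2 d3; tag = H(09 5c 5c 5c 5c 5c 5c e2 d3) = f0f6 ← matches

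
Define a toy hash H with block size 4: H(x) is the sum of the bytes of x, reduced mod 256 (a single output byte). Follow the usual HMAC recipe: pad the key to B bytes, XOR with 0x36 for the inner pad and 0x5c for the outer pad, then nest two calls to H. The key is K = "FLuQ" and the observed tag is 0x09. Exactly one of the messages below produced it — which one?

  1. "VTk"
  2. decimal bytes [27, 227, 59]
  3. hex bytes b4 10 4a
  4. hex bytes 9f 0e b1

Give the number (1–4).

1

Key "FLuQ" = 46 4c 75 51 is exactly B = 4 bytes: K' = 46 4c 75 51.
K' ⊕ ipad = 70 7a 43 67; K' ⊕ opad = 1a 10 29 0d.
m1: inner = H(70 7a 43 67 56 54 6b) = a9; tag = H(1a 10 29 0d a9) = 09 ← matches
m2: inner = H(70 7a 43 67 1b e3 3b) = cd; tag = H(1a 10 29 0d cd) = 2d
m3: inner = H(70 7a 43 67 b4 10 4a) = a2; tag = H(1a 10 29 0d a2) = 02
m4: inner = H(70 7a 43 67 9f 0e b1) = f2; tag = H(1a 10 29 0d f2) = 52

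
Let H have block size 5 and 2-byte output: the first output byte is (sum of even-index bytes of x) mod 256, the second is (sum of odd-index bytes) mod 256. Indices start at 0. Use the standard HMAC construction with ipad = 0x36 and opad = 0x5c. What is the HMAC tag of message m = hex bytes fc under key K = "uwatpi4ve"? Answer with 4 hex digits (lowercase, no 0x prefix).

Key "uwatpi4ve" = 75 77 61 74 70 69 34 76 65 is 9 bytes > B = 5, so hash it first: H(key) = df ca, then zero-pad to 5 bytes: K' = df ca 00 00 00.
K' ⊕ ipad = e9 fc 36 36 36.  K' ⊕ opad = 83 96 5c 5c 5c.
Inner input = (K'⊕ipad) ∥ m = e9 fc 36 36 36 ∥ fc.
Inner hash: even-index sum = 341 mod 256 = 85; odd-index sum = 558 mod 256 = 46 → 55 2e.
Outer input = (K'⊕opad) ∥ inner = 83 96 5c 5c 5c ∥ 55 2e.
Outer hash (tag): even-index sum = 361 mod 256 = 105; odd-index sum = 327 mod 256 = 71 → 69 47.

6947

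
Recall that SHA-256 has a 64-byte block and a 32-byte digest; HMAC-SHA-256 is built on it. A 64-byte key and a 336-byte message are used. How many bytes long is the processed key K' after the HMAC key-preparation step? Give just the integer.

Key is 64 ≤ 64 bytes, zero-padded: |K'| = 64.

64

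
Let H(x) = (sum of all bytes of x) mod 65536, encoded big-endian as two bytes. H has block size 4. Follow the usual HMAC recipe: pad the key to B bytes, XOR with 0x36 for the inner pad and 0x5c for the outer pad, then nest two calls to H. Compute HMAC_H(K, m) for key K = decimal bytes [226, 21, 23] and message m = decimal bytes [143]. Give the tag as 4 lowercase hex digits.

Key decimal bytes [226, 21, 23] = e2 15 17 is 3 bytes ≤ B = 4; zero-pad to 4 bytes: K' = e2 15 17 00.
K' ⊕ ipad = d4 23 21 36.  K' ⊕ opad = be 49 4b 5c.
Inner input = (K'⊕ipad) ∥ m = d4 23 21 36 ∥ 8f.
Inner hash: sum = 212+35+33+54+143 = 477 → 01 dd.
Outer input = (K'⊕opad) ∥ inner = be 49 4b 5c ∥ 01 dd.
Outer hash (tag): sum = 190+73+75+92+1+221 = 652 → 02 8c.

028c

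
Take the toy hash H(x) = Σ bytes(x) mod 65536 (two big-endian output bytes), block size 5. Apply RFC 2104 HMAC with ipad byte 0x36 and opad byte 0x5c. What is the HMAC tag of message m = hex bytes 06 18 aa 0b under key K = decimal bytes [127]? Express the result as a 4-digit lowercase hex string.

Key decimal bytes [127] = 7f is 1 byte ≤ B = 5; zero-pad to 5 bytes: K' = 7f 00 00 00 00.
K' ⊕ ipad = 49 36 36 36 36.  K' ⊕ opad = 23 5c 5c 5c 5c.
Inner input = (K'⊕ipad) ∥ m = 49 36 36 36 36 ∥ 06 18 aa 0b.
Inner hash: sum = 73+54+54+54+54+6+24+170+11 = 500 → 01 f4.
Outer input = (K'⊕opad) ∥ inner = 23 5c 5c 5c 5c ∥ 01 f4.
Outer hash (tag): sum = 35+92+92+92+92+1+244 = 648 → 02 88.

0288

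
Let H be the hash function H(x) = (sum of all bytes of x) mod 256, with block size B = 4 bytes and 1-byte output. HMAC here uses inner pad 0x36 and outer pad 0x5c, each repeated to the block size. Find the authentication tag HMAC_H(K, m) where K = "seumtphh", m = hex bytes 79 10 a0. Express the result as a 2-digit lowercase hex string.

69

Key "seumtphh" = 73 65 75 6d 74 70 68 68 is 8 bytes > B = 4, so hash it first: H(key) = 6e, then zero-pad to 4 bytes: K' = 6e 00 00 00.
K' ⊕ ipad = 58 36 36 36.  K' ⊕ opad = 32 5c 5c 5c.
Inner input = (K'⊕ipad) ∥ m = 58 36 36 36 ∥ 79 10 a0.
Inner hash: sum = 88+54+54+54+121+16+160 = 547; mod 256 = 35 → 23.
Outer input = (K'⊕opad) ∥ inner = 32 5c 5c 5c ∥ 23.
Outer hash (tag): sum = 50+92+92+92+35 = 361; mod 256 = 105 → 69.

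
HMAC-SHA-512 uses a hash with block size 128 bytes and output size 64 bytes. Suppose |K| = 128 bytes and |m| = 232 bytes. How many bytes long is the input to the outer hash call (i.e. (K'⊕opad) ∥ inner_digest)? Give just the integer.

Key is 128 ≤ 128 bytes, zero-padded: |K'| = 128.
Outer input = (K'⊕opad) ∥ H(inner) → 128 + 64 = 192 bytes.

192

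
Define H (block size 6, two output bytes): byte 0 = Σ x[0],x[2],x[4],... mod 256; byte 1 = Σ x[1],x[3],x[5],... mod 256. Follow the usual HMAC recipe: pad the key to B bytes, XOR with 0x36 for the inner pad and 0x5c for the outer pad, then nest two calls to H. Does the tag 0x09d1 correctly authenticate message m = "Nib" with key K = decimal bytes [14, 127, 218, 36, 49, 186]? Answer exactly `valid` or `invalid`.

Key decimal bytes [14, 127, 218, 36, 49, 186] = 0e 7f da 24 31 ba is exactly B = 6 bytes: K' = 0e 7f da 24 31 ba.
K' ⊕ ipad = 38 49 ec 12 07 8c; K' ⊕ opad = 52 23 86 78 6d e6.
Inner hash: even-index sum = 475 mod 256 = 219; odd-index sum = 336 mod 256 = 80 → db 50.
Outer hash (recomputed tag): even-index sum = 544 mod 256 = 32; odd-index sum = 465 mod 256 = 209 → 20 d1.
Recomputed tag = 20d1; claimed = 09d1 → mismatch.

invalid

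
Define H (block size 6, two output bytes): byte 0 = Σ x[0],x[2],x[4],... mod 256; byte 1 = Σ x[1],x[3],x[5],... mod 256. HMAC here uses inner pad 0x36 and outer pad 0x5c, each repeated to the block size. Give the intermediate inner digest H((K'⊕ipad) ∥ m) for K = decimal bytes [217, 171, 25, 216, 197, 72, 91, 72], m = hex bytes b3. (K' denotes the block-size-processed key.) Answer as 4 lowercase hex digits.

4391

Key decimal bytes [217, 171, 25, 216, 197, 72, 91, 72] = d9 ab 19 d8 c5 48 5b 48 is 8 bytes > B = 6, so hash it first: H(key) = 12 13, then zero-pad to 6 bytes: K' = 12 13 00 00 00 00.
K' ⊕ ipad = 24 25 36 36 36 36.
Inner input = 24 25 36 36 36 36 ∥ b3.
Inner hash: even-index sum = 323 mod 256 = 67; odd-index sum = 145 mod 256 = 145 → 43 91.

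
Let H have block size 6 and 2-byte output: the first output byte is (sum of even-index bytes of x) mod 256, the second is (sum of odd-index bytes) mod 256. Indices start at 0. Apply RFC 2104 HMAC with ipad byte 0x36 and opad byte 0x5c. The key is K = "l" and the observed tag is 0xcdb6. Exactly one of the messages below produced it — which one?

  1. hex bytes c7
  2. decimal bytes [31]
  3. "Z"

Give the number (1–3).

2

Key "l" = 6c is 1 byte ≤ B = 6; zero-pad to 6 bytes: K' = 6c 00 00 00 00 00.
K' ⊕ ipad = 5a 36 36 36 36 36; K' ⊕ opad = 30 5c 5c 5c 5c 5c.
m1: inner = H(5a 36 36 36 36 36 c7) = 8d a2; tag = H(30 5c 5c 5c 5c 5c 8d a2) = 75b6
m2: inner = H(5a 36 36 36 36 36 1f) = e5 a2; tag = H(30 5c 5c 5c 5c 5c e5 a2) = cdb6 ← matches
m3: inner = H(5a 36 36 36 36 36 5a) = 20 a2; tag = H(30 5c 5c 5c 5c 5c 20 a2) = 08b6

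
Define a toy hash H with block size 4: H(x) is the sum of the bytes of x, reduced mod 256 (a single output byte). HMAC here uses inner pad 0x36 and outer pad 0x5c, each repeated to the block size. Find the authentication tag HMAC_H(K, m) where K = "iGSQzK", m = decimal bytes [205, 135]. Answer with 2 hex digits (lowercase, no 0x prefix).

7e

Key "iGSQzK" = 69 47 53 51 7a 4b is 6 bytes > B = 4, so hash it first: H(key) = 19, then zero-pad to 4 bytes: K' = 19 00 00 00.
K' ⊕ ipad = 2f 36 36 36.  K' ⊕ opad = 45 5c 5c 5c.
Inner input = (K'⊕ipad) ∥ m = 2f 36 36 36 ∥ cd 87.
Inner hash: sum = 47+54+54+54+205+135 = 549; mod 256 = 37 → 25.
Outer input = (K'⊕opad) ∥ inner = 45 5c 5c 5c ∥ 25.
Outer hash (tag): sum = 69+92+92+92+37 = 382; mod 256 = 126 → 7e.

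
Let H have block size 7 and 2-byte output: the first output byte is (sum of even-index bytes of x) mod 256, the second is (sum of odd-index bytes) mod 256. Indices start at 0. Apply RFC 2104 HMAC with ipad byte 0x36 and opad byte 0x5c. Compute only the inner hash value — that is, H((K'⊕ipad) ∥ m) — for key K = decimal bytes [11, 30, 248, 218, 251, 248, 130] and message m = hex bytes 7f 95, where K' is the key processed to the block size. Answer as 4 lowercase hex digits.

Key decimal bytes [11, 30, 248, 218, 251, 248, 130] = 0b 1e f8 da fb f8 82 is exactly B = 7 bytes: K' = 0b 1e f8 da fb f8 82.
K' ⊕ ipad = 3d 28 ce ec cd ce b4.
Inner input = 3d 28 ce ec cd ce b4 ∥ 7f 95.
Inner hash: even-index sum = 801 mod 256 = 33; odd-index sum = 609 mod 256 = 97 → 21 61.

2161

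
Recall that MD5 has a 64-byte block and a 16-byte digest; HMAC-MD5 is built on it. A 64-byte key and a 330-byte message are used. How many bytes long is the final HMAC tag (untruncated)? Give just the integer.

The tag is one MD5 digest: 16 bytes.

16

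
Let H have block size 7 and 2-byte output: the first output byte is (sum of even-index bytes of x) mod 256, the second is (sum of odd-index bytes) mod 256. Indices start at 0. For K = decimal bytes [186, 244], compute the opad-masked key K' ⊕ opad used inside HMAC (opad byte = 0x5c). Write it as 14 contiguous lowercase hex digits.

Key decimal bytes [186, 244] = ba f4 is 2 bytes ≤ B = 7; zero-pad to 7 bytes: K' = ba f4 00 00 00 00 00.
XOR each byte with 0x5c: ba⊕5c=e6, f4⊕5c=a8, 00⊕5c=5c, 00⊕5c=5c, 00⊕5c=5c, 00⊕5c=5c, 00⊕5c=5c.

e6a85c5c5c5c5c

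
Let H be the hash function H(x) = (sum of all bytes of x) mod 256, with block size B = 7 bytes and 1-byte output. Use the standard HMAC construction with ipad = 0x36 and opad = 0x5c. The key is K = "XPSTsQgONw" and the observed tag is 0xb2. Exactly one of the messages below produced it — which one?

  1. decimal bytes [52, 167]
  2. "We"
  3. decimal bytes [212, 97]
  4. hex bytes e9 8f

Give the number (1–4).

2

Key "XPSTsQgONw" = 58 50 53 54 73 51 67 4f 4e 77 is 10 bytes > B = 7, so hash it first: H(key) = 8e, then zero-pad to 7 bytes: K' = 8e 00 00 00 00 00 00.
K' ⊕ ipad = b8 36 36 36 36 36 36; K' ⊕ opad = d2 5c 5c 5c 5c 5c 5c.
m1: inner = H(b8 36 36 36 36 36 36 34 a7) = d7; tag = H(d2 5c 5c 5c 5c 5c 5c d7) = d1
m2: inner = H(b8 36 36 36 36 36 36 57 65) = b8; tag = H(d2 5c 5c 5c 5c 5c 5c b8) = b2 ← matches
m3: inner = H(b8 36 36 36 36 36 36 d4 61) = 31; tag = H(d2 5c 5c 5c 5c 5c 5c 31) = 2b
m4: inner = H(b8 36 36 36 36 36 36 e9 8f) = 74; tag = H(d2 5c 5c 5c 5c 5c 5c 74) = 6e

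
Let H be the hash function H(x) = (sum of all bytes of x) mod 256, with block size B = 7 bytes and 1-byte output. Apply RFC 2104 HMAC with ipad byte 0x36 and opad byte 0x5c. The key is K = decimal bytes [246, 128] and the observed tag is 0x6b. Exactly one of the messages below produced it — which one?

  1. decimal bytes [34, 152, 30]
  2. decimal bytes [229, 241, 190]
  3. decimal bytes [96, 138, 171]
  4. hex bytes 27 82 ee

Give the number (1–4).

3

Key decimal bytes [246, 128] = f6 80 is 2 bytes ≤ B = 7; zero-pad to 7 bytes: K' = f6 80 00 00 00 00 00.
K' ⊕ ipad = c0 b6 36 36 36 36 36; K' ⊕ opad = aa dc 5c 5c 5c 5c 5c.
m1: inner = H(c0 b6 36 36 36 36 36 22 98 1e) = 5c; tag = H(aa dc 5c 5c 5c 5c 5c 5c) = ae
m2: inner = H(c0 b6 36 36 36 36 36 e5 f1 be) = 18; tag = H(aa dc 5c 5c 5c 5c 5c 18) = 6a
m3: inner = H(c0 b6 36 36 36 36 36 60 8a ab) = 19; tag = H(aa dc 5c 5c 5c 5c 5c 19) = 6b ← matches
m4: inner = H(c0 b6 36 36 36 36 36 27 82 ee) = 1b; tag = H(aa dc 5c 5c 5c 5c 5c 1b) = 6d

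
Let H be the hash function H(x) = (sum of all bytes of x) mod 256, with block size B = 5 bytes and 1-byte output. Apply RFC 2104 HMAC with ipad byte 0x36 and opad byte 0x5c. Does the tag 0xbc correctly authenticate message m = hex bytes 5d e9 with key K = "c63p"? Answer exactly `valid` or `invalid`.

Key "c63p" = 63 36 33 70 is 4 bytes ≤ B = 5; zero-pad to 5 bytes: K' = 63 36 33 70 00.
K' ⊕ ipad = 55 00 05 46 36; K' ⊕ opad = 3f 6a 6f 2c 5c.
Inner hash: sum = 85+0+5+70+54+93+233 = 540; mod 256 = 28 → 1c.
Outer hash (recomputed tag): sum = 63+106+111+44+92+28 = 444; mod 256 = 188 → bc.
Recomputed tag = bc; claimed = bc → match.

valid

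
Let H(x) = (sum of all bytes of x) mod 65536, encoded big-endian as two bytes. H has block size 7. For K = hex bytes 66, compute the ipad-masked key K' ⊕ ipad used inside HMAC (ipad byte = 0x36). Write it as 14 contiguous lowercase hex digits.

Key hex bytes 66 is 1 byte ≤ B = 7; zero-pad to 7 bytes: K' = 66 00 00 00 00 00 00.
XOR each byte with 0x36: 66⊕36=50, 00⊕36=36, 00⊕36=36, 00⊕36=36, 00⊕36=36, 00⊕36=36, 00⊕36=36.

50363636363636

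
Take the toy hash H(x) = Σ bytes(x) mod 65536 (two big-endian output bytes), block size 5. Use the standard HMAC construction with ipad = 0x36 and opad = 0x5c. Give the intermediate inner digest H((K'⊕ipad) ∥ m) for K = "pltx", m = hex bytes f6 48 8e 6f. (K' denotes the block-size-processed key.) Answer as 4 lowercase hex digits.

03a1

Key "pltx" = 70 6c 74 78 is 4 bytes ≤ B = 5; zero-pad to 5 bytes: K' = 70 6c 74 78 00.
K' ⊕ ipad = 46 5a 42 4e 36.
Inner input = 46 5a 42 4e 36 ∥ f6 48 8e 6f.
Inner hash: sum = 70+90+66+78+54+246+72+142+111 = 929 → 03 a1.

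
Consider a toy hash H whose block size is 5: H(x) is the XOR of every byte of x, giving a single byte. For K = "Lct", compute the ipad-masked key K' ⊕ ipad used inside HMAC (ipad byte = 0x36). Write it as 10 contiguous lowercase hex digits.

7a55423636

Key "Lct" = 4c 63 74 is 3 bytes ≤ B = 5; zero-pad to 5 bytes: K' = 4c 63 74 00 00.
XOR each byte with 0x36: 4c⊕36=7a, 63⊕36=55, 74⊕36=42, 00⊕36=36, 00⊕36=36.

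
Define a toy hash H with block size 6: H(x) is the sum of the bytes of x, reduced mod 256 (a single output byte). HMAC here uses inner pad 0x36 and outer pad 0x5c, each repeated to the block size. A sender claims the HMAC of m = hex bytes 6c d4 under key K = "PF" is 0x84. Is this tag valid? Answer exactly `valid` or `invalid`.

valid

Key "PF" = 50 46 is 2 bytes ≤ B = 6; zero-pad to 6 bytes: K' = 50 46 00 00 00 00.
K' ⊕ ipad = 66 70 36 36 36 36; K' ⊕ opad = 0c 1a 5c 5c 5c 5c.
Inner hash: sum = 102+112+54+54+54+54+108+212 = 750; mod 256 = 238 → ee.
Outer hash (recomputed tag): sum = 12+26+92+92+92+92+238 = 644; mod 256 = 132 → 84.
Recomputed tag = 84; claimed = 84 → match.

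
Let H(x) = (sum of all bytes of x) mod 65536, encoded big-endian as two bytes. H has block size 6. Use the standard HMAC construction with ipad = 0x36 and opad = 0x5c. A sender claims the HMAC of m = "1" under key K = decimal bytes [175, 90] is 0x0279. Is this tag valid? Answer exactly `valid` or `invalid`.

valid

Key decimal bytes [175, 90] = af 5a is 2 bytes ≤ B = 6; zero-pad to 6 bytes: K' = af 5a 00 00 00 00.
K' ⊕ ipad = 99 6c 36 36 36 36; K' ⊕ opad = f3 06 5c 5c 5c 5c.
Inner hash: sum = 153+108+54+54+54+54+49 = 526 → 02 0e.
Outer hash (recomputed tag): sum = 243+6+92+92+92+92+2+14 = 633 → 02 79.
Recomputed tag = 0279; claimed = 0279 → match.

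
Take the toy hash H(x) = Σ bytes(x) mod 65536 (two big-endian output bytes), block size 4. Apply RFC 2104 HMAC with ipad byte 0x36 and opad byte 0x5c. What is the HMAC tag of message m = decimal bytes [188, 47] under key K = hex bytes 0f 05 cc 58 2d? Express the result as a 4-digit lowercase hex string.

0230

Key hex bytes 0f 05 cc 58 2d is 5 bytes > B = 4, so hash it first: H(key) = 01 65, then zero-pad to 4 bytes: K' = 01 65 00 00.
K' ⊕ ipad = 37 53 36 36.  K' ⊕ opad = 5d 39 5c 5c.
Inner input = (K'⊕ipad) ∥ m = 37 53 36 36 ∥ bc 2f.
Inner hash: sum = 55+83+54+54+188+47 = 481 → 01 e1.
Outer input = (K'⊕opad) ∥ inner = 5d 39 5c 5c ∥ 01 e1.
Outer hash (tag): sum = 93+57+92+92+1+225 = 560 → 02 30.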